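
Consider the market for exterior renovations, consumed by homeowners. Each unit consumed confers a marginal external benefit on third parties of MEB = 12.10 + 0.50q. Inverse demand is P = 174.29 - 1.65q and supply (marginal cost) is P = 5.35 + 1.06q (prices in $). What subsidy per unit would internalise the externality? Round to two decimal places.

subsidy = $53.06 per unit

Social marginal benefit = demand + MEB = 186.39 - 1.15q.
Set SMB = MC: 186.39 - 1.15q = 5.35 + 1.06q → q* = 81.9186.
The Pigouvian subsidy equals MEB at q*: 12.10 + 0.50×81.9186 = 53.0593.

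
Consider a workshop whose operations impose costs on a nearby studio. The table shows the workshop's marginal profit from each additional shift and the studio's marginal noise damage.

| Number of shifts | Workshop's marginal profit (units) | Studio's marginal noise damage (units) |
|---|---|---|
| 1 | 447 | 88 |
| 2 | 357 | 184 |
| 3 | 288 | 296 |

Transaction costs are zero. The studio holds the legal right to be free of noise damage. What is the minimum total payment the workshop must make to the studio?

Efficient level: marginal profit ≥ marginal noise damage through level 2, so k* = 2.
With the studio holding the right, the workshop must at least compensate total damage at k*: 88 + 184 = 272.

272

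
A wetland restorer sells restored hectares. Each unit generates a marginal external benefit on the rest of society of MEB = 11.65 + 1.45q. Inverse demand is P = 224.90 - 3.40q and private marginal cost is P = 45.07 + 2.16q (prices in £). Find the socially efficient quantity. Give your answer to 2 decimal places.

Social marginal cost = private MC − MEB = 33.42 + 0.71q.
Set SMC = demand: 33.42 + 0.71q = 224.90 - 3.40q → q* = 46.5888.

q* = 46.59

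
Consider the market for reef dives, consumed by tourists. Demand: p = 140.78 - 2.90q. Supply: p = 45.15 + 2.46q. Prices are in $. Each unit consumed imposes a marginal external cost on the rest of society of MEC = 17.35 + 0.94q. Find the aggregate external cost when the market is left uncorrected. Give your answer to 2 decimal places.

Market equilibrium (private): 45.15 + 2.46q = 140.78 - 2.90q → q_m = 17.8414.
Total external cost = ∫₀^{q_m} (17.35 + 0.94q) dq = 17.35×17.8414 + ½×0.94×17.8414² = 459.1566.

$459.16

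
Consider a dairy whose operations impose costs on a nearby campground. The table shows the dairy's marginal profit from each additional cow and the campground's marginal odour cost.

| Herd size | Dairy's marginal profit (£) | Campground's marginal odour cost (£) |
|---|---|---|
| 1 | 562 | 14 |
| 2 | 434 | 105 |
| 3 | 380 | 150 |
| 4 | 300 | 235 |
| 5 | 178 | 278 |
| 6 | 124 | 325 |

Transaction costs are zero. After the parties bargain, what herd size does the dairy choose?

4

Bargaining reaches the level where marginal profit last exceeds marginal odour cost.
That holds through level 4 (300 ≥ 235) but not at 5 (178 < 278).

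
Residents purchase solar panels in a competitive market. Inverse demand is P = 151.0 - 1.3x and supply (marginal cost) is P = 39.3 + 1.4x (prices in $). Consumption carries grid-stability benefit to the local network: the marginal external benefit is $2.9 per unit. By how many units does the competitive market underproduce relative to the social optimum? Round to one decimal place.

1.1 units

Market equilibrium (private): 39.3 + 1.4x = 151.0 - 1.3x → x_m = 41.3704.
Social marginal benefit = demand + MEB = 153.9 - 1.3x.
Set SMB = MC: 153.9 - 1.3x = 39.3 + 1.4x → x* = 42.4444.
Gap = |41.3704 − 42.4444| = 1.0740.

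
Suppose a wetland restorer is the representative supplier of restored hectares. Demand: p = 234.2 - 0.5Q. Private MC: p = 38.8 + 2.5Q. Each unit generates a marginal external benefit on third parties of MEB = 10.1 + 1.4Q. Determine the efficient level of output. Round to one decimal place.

Q* = 128.4

Social marginal cost = private MC − MEB = 28.7 + 1.1Q.
Set SMC = demand: 28.7 + 1.1Q = 234.2 - 0.5Q → Q* = 128.4375.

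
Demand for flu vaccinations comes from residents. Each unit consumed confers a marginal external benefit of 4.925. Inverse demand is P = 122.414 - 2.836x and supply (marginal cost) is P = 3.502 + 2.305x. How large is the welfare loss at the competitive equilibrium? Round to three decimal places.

DWL = 2.359

Market equilibrium (private): 3.502 + 2.305x = 122.414 - 2.836x → x_m = 23.1301.
Social marginal benefit = demand + MEB = 127.339 - 2.836x.
Set SMB = MC: 127.339 - 2.836x = 3.502 + 2.305x → x* = 24.0881.
Between x* and x_m the wedge SMB − MC runs linearly from 0 to MEB(x_m), so the loss is a triangle.
DWL = ½ × 0.9580 × 4.9250 = 2.3591.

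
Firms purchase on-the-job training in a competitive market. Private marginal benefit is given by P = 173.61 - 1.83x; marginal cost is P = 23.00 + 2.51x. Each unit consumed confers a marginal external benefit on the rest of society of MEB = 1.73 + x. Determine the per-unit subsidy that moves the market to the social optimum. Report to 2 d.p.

Social marginal benefit = demand + MEB = 175.34 - 0.83x.
Set SMB = MC: 175.34 - 0.83x = 23.00 + 2.51x → x* = 45.6108.
The Pigouvian subsidy equals MEB at x*: 1.73 + 1.00×45.6108 = 47.3408.

subsidy = 47.34 per unit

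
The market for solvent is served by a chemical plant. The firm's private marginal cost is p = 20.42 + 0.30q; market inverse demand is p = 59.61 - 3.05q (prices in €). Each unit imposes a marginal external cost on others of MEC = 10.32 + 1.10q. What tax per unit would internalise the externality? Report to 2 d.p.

Social marginal cost = private MC + MEC = 30.74 + 1.40q.
Set SMC = demand: 30.74 + 1.40q = 59.61 - 3.05q → q* = 6.4876.
The Pigouvian tax equals MEC at q*: 10.32 + 1.10×6.4876 = 17.4564.

tax = €17.46 per unit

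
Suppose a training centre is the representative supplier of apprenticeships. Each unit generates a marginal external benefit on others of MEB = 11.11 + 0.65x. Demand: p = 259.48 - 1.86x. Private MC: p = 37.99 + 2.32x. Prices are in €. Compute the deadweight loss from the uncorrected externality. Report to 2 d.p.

DWL = €293.91

Market equilibrium (private): 37.99 + 2.32x = 259.48 - 1.86x → x_m = 52.9880.
Social marginal cost = private MC − MEB = 26.88 + 1.67x.
Set SMC = demand: 26.88 + 1.67x = 259.48 - 1.86x → x* = 65.8924.
The loss is the area between SMC and demand from x* to x_m; with linear curves that's a triangle of height MEB(x_m).
DWL = ½ × 12.9044 × 45.5522 = 293.9119.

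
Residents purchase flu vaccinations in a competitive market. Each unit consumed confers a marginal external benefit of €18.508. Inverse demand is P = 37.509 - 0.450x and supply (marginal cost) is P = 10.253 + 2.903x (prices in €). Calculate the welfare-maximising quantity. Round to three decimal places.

x* = 13.649

Social marginal benefit = demand + MEB = 56.017 - 0.450x.
Set SMB = MC: 56.017 - 0.450x = 10.253 + 2.903x → x* = 13.6487.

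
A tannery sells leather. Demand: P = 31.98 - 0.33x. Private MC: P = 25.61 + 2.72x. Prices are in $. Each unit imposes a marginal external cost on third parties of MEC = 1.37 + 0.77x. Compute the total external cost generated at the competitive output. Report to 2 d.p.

$4.54

Market equilibrium (private): 25.61 + 2.72x = 31.98 - 0.33x → x_m = 2.0885.
Total external cost = ∫₀^{x_m} (1.37 + 0.77x) dx = 1.37×2.0885 + ½×0.77×2.0885² = 4.5406.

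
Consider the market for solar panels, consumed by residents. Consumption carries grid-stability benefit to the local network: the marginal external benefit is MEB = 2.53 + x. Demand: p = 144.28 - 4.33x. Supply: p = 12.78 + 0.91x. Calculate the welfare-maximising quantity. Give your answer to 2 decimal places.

Social marginal benefit = demand + MEB = 146.81 - 3.33x.
Set SMB = MC: 146.81 - 3.33x = 12.78 + 0.91x → x* = 31.6108.

x* = 31.61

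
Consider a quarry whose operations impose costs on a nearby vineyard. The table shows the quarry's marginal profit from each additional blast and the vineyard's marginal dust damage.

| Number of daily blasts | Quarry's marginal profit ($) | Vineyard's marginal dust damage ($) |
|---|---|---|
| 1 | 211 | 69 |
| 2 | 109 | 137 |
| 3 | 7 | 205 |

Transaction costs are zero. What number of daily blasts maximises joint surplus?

Bargaining reaches the level where marginal profit last exceeds marginal dust damage.
That holds through level 1 (211 ≥ 69) but not at 2 (109 < 137).

1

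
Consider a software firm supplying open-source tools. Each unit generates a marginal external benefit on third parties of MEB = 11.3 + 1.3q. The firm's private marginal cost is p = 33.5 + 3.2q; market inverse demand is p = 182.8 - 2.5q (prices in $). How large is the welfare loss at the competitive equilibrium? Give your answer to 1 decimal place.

Market equilibrium (private): 33.5 + 3.2q = 182.8 - 2.5q → q_m = 26.1930.
Social marginal cost = private MC − MEB = 22.2 + 1.9q.
Set SMC = demand: 22.2 + 1.9q = 182.8 - 2.5q → q* = 36.5000.
Between q* and q_m the wedge demand − SMC runs linearly from 0 to MEB(q_m), so the loss is a triangle.
DWL = ½ × 10.3070 × 45.3509 = 233.7159.

DWL = $233.7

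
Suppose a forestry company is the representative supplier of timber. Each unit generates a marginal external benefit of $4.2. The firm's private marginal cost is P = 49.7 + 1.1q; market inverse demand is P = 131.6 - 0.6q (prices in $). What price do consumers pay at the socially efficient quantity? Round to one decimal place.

Social marginal cost = private MC − MEB = 45.5 + 1.1q.
Set SMC = demand: 45.5 + 1.1q = 131.6 - 0.6q → q* = 50.6471.
Consumer price on the demand curve at q*: 131.6 − 0.6×50.6471 = 101.2117.

P = $101.2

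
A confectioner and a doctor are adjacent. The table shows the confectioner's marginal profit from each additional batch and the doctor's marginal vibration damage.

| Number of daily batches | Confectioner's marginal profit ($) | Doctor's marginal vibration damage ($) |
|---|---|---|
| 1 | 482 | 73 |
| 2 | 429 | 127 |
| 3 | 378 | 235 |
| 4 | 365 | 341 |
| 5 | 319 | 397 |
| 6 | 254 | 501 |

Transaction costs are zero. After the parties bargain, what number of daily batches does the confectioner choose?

4

Bargaining reaches the level where marginal profit last exceeds marginal vibration damage.
That holds through level 4 (365 ≥ 341) but not at 5 (319 < 397).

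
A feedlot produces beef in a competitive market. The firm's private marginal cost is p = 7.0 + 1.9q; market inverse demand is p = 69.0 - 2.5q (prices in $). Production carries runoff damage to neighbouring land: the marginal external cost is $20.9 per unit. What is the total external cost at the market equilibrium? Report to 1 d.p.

Market equilibrium (private): 7.0 + 1.9q = 69.0 - 2.5q → q_m = 14.0909.
Total external cost = MEC × q_m = 20.9 × 14.0909 = 294.4998.

$294.5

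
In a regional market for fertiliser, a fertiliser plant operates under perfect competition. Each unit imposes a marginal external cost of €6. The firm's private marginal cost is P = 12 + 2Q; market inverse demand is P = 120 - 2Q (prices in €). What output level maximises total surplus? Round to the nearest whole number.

Social marginal cost = private MC + MEC = 18 + 2Q.
Set SMC = demand: 18 + 2Q = 120 - 2Q → Q* = 25.5000.

Q* = 26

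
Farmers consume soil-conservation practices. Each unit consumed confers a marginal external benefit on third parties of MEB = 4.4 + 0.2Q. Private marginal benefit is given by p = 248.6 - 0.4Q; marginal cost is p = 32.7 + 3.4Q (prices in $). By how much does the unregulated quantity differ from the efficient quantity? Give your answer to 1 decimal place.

4.4 units

Market equilibrium (private): 32.7 + 3.4Q = 248.6 - 0.4Q → Q_m = 56.8158.
Social marginal benefit = demand + MEB = 253.0 - 0.2Q.
Set SMB = MC: 253.0 - 0.2Q = 32.7 + 3.4Q → Q* = 61.1944.
Gap = |56.8158 − 61.1944| = 4.3786.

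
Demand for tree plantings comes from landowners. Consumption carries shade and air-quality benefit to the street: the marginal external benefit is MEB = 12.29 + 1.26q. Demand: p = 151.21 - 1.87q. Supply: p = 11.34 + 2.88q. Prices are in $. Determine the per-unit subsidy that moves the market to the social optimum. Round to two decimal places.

subsidy = $67.22 per unit

Social marginal benefit = demand + MEB = 163.50 - 0.61q.
Set SMB = MC: 163.50 - 0.61q = 11.34 + 2.88q → q* = 43.5989.
The Pigouvian subsidy equals MEB at q*: 12.29 + 1.26×43.5989 = 67.2246.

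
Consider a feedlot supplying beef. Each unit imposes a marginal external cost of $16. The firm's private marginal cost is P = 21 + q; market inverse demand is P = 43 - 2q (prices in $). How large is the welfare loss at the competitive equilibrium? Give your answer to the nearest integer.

DWL = $43

Market equilibrium (private): 21 + q = 43 - 2q → q_m = 7.3333.
Social marginal cost = private MC + MEC = 37 + q.
Set SMC = demand: 37 + q = 43 - 2q → q* = 2.0000.
The loss is the area between SMC and demand from q* to q_m; with linear curves that's a triangle of height MEC(q_m).
DWL = ½ × 5.3333 × 16.0000 = 42.6664.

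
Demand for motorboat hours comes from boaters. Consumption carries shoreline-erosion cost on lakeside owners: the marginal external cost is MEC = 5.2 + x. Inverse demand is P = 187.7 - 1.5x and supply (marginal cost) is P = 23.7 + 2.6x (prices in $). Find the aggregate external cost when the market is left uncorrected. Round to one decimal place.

Market equilibrium (private): 23.7 + 2.6x = 187.7 - 1.5x → x_m = 40.0000.
Total external cost = ∫₀^{x_m} (5.2 + 1.0x) dx = 5.2×40.0000 + ½×1.0×40.0000² = 1008.0000.

$1008.0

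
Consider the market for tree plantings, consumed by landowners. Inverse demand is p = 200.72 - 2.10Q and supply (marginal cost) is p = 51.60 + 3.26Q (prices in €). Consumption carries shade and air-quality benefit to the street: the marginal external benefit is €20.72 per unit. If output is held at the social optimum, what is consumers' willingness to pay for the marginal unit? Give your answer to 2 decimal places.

P = €134.18

Social marginal benefit = demand + MEB = 221.44 - 2.10Q.
Set SMB = MC: 221.44 - 2.10Q = 51.60 + 3.26Q → Q* = 31.6866.
Consumer price on the demand curve at Q*: 200.72 − 2.10×31.6866 = 134.1781.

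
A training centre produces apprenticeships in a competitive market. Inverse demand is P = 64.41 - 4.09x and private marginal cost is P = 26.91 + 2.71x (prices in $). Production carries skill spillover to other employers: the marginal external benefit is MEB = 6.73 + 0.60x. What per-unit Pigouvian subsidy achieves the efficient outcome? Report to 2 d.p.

Social marginal cost = private MC − MEB = 20.18 + 2.11x.
Set SMC = demand: 20.18 + 2.11x = 64.41 - 4.09x → x* = 7.1339.
The Pigouvian subsidy equals MEB at x*: 6.73 + 0.60×7.1339 = 11.0103.

subsidy = $11.01 per unit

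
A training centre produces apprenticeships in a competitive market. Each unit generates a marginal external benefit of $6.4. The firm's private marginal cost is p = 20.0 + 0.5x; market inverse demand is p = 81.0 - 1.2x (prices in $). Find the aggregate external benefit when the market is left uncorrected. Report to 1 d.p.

$229.6

Market equilibrium (private): 20.0 + 0.5x = 81.0 - 1.2x → x_m = 35.8824.
Total external benefit = MEB × x_m = 6.4 × 35.8824 = 229.6474.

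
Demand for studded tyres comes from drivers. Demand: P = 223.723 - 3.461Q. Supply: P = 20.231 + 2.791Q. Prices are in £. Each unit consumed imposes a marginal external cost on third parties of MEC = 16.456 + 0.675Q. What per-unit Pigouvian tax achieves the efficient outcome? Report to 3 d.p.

Social marginal benefit = demand − MEC = 207.267 - 4.136Q.
Set SMB = MC: 207.267 - 4.136Q = 20.231 + 2.791Q → Q* = 27.0010.
The Pigouvian tax equals MEC at Q*: 16.456 + 0.675×27.0010 = 34.6817.

tax = £34.682 per unit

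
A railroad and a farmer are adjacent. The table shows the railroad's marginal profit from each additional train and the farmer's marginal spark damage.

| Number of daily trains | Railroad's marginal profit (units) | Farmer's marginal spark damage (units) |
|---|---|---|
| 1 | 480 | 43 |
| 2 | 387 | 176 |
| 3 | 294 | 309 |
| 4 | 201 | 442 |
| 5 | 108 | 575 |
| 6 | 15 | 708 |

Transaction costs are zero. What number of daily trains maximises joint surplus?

Bargaining reaches the level where marginal profit last exceeds marginal spark damage.
That holds through level 2 (387 ≥ 176) but not at 3 (294 < 309).

2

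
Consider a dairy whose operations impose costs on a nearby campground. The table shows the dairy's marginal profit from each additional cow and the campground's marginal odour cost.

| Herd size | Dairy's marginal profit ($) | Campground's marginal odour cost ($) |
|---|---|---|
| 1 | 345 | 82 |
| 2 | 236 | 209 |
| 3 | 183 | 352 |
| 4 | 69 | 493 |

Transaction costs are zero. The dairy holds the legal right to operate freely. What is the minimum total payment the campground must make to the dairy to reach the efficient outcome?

Left alone the dairy would choose level 4 (marginal profit stays positive).
Efficient level: k* = 2 (marginal profit ≥ marginal odour cost through 2).
The campground must at least cover the dairy's forgone profit from cutting 4→2: 183 + 69 = 252.

$252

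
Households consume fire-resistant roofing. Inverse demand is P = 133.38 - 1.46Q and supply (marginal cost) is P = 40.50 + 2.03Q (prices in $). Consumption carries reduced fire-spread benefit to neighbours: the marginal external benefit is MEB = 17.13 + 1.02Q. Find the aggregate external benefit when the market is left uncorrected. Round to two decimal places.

$817.10

Market equilibrium (private): 40.50 + 2.03Q = 133.38 - 1.46Q → Q_m = 26.6132.
Total external benefit = ∫₀^{Q_m} (17.13 + 1.02Q) dQ = 17.13×26.6132 + ½×1.02×26.6132² = 817.0979.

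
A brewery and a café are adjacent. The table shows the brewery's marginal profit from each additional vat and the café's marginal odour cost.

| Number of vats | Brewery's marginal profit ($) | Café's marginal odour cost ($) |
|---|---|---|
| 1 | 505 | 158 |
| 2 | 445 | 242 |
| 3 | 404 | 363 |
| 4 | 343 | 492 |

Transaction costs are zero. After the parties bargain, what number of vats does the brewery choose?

Bargaining reaches the level where marginal profit last exceeds marginal odour cost.
That holds through level 3 (404 ≥ 363) but not at 4 (343 < 492).

3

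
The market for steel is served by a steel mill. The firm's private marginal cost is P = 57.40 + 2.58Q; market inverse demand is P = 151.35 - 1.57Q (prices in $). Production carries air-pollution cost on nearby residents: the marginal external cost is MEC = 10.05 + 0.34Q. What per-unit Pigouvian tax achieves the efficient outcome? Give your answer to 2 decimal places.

Social marginal cost = private MC + MEC = 67.45 + 2.92Q.
Set SMC = demand: 67.45 + 2.92Q = 151.35 - 1.57Q → Q* = 18.6860.
The Pigouvian tax equals MEC at Q*: 10.05 + 0.34×18.6860 = 16.4032.

tax = $16.40 per unit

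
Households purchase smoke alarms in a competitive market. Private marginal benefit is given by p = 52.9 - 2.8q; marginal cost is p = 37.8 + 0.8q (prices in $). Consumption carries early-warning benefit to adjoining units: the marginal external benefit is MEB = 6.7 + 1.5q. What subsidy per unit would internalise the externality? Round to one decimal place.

Social marginal benefit = demand + MEB = 59.6 - 1.3q.
Set SMB = MC: 59.6 - 1.3q = 37.8 + 0.8q → q* = 10.3810.
The Pigouvian subsidy equals MEB at q*: 6.7 + 1.5×10.3810 = 22.2715.

subsidy = $22.3 per unit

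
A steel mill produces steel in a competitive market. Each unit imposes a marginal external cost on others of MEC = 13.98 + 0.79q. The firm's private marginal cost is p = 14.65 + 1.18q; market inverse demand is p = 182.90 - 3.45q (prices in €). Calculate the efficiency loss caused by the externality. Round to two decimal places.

DWL = €168.10

Market equilibrium (private): 14.65 + 1.18q = 182.90 - 3.45q → q_m = 36.3391.
Social marginal cost = private MC + MEC = 28.63 + 1.97q.
Set SMC = demand: 28.63 + 1.97q = 182.90 - 3.45q → q* = 28.4631.
Between q* and q_m the wedge SMC − demand runs linearly from 0 to MEC(q_m), so the loss is a triangle.
DWL = ½ × 7.8760 × 42.6879 = 168.1050.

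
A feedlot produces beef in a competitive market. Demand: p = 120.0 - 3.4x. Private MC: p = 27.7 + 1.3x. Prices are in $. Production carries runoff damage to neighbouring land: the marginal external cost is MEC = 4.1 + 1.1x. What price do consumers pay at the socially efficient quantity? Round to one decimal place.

P = $68.3

Social marginal cost = private MC + MEC = 31.8 + 2.4x.
Set SMC = demand: 31.8 + 2.4x = 120.0 - 3.4x → x* = 15.2069.
Consumer price on the demand curve at x*: 120.0 − 3.4×15.2069 = 68.2965.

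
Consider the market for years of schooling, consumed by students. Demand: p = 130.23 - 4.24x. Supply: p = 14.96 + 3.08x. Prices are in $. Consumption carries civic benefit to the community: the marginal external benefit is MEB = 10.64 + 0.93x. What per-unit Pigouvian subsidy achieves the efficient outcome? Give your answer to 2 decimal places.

Social marginal benefit = demand + MEB = 140.87 - 3.31x.
Set SMB = MC: 140.87 - 3.31x = 14.96 + 3.08x → x* = 19.7042.
The Pigouvian subsidy equals MEB at x*: 10.64 + 0.93×19.7042 = 28.9649.

subsidy = $28.96 per unit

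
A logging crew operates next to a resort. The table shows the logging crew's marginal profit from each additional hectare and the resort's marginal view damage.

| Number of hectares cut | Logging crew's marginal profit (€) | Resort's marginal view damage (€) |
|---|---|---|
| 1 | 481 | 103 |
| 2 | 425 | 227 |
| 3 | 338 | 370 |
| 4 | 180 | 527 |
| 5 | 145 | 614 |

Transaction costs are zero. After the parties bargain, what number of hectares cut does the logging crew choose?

2

Bargaining reaches the level where marginal profit last exceeds marginal view damage.
That holds through level 2 (425 ≥ 227) but not at 3 (338 < 370).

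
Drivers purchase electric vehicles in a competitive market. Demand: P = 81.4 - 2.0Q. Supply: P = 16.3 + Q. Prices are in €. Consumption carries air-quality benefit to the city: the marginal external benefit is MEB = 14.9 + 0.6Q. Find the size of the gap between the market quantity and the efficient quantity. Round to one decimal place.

Market equilibrium (private): 16.3 + Q = 81.4 - 2.0Q → Q_m = 21.7000.
Social marginal benefit = demand + MEB = 96.3 - 1.4Q.
Set SMB = MC: 96.3 - 1.4Q = 16.3 + Q → Q* = 33.3333.
Gap = |21.7000 − 33.3333| = 11.6333.

11.6 units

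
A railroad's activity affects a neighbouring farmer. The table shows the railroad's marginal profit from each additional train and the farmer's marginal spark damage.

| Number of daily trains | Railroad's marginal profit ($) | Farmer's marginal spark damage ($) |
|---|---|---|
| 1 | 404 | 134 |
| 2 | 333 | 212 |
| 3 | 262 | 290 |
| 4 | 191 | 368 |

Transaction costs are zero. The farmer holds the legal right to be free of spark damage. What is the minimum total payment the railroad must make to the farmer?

Efficient level: marginal profit ≥ marginal spark damage through level 2, so k* = 2.
With the farmer holding the right, the railroad must at least compensate total damage at k*: 134 + 212 = 346.

$346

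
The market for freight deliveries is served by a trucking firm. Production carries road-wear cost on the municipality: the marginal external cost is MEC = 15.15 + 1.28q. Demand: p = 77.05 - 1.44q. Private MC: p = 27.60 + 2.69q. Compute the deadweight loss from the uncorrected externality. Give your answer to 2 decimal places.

Market equilibrium (private): 27.60 + 2.69q = 77.05 - 1.44q → q_m = 11.9734.
Social marginal cost = private MC + MEC = 42.75 + 3.97q.
Set SMC = demand: 42.75 + 3.97q = 77.05 - 1.44q → q* = 6.3401.
Between q* and q_m the wedge SMC − demand runs linearly from 0 to MEC(q_m), so the loss is a triangle.
DWL = ½ × 5.6333 × 30.4759 = 85.8399.

DWL = 85.84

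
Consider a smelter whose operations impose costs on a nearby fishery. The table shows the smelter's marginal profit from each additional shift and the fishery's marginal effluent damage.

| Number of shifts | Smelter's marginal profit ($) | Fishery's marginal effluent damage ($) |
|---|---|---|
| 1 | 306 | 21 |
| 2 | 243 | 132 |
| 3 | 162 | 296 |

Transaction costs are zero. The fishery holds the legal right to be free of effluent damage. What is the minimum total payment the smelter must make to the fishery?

Efficient level: marginal profit ≥ marginal effluent damage through level 2, so k* = 2.
With the fishery holding the right, the smelter must at least compensate total damage at k*: 21 + 132 = 153.

$153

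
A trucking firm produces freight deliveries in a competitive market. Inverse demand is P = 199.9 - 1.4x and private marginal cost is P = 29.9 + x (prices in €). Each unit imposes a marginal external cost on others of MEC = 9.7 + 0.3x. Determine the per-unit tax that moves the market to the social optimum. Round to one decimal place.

Social marginal cost = private MC + MEC = 39.6 + 1.3x.
Set SMC = demand: 39.6 + 1.3x = 199.9 - 1.4x → x* = 59.3704.
The Pigouvian tax equals MEC at x*: 9.7 + 0.3×59.3704 = 27.5111.

tax = €27.5 per unit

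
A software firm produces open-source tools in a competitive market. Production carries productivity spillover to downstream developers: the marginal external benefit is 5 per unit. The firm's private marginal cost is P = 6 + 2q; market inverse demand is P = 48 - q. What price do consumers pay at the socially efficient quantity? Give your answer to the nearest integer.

Social marginal cost = private MC − MEB = 1 + 2q.
Set SMC = demand: 1 + 2q = 48 - q → q* = 15.6667.
Consumer price on the demand curve at q*: 48 − 1×15.6667 = 32.3333.

P = 32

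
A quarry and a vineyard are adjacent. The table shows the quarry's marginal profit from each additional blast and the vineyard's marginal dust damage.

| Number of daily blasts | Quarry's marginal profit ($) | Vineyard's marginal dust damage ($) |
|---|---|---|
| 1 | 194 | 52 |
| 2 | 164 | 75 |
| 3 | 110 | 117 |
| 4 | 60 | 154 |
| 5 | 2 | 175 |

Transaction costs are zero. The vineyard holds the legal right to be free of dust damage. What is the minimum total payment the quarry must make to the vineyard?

$127

Efficient level: marginal profit ≥ marginal dust damage through level 2, so k* = 2.
With the vineyard holding the right, the quarry must at least compensate total damage at k*: 52 + 75 = 127.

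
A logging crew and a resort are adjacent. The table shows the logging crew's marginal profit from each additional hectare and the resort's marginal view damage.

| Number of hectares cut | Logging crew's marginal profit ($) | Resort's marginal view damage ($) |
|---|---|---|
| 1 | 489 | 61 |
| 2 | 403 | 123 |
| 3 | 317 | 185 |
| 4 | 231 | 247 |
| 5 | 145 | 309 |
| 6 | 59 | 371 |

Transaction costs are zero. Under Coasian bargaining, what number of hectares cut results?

Bargaining reaches the level where marginal profit last exceeds marginal view damage.
That holds through level 3 (317 ≥ 185) but not at 4 (231 < 247).

3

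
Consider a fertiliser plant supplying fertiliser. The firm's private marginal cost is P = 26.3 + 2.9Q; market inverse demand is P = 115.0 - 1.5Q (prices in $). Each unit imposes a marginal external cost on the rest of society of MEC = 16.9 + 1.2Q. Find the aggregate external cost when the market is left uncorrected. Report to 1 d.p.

Market equilibrium (private): 26.3 + 2.9Q = 115.0 - 1.5Q → Q_m = 20.1591.
Total external cost = ∫₀^{Q_m} (16.9 + 1.2Q) dQ = 16.9×20.1591 + ½×1.2×20.1591² = 584.5224.

$584.5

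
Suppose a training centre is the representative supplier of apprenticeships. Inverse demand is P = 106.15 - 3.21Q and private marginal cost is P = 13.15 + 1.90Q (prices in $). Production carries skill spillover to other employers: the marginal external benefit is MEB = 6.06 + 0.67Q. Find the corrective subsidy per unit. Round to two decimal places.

subsidy = $21.01 per unit

Social marginal cost = private MC − MEB = 7.09 + 1.23Q.
Set SMC = demand: 7.09 + 1.23Q = 106.15 - 3.21Q → Q* = 22.3108.
The Pigouvian subsidy equals MEB at Q*: 6.06 + 0.67×22.3108 = 21.0082.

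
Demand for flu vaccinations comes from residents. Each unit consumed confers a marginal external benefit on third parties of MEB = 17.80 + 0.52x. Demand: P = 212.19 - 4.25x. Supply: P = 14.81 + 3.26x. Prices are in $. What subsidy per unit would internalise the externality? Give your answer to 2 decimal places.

subsidy = $33.81 per unit

Social marginal benefit = demand + MEB = 229.99 - 3.73x.
Set SMB = MC: 229.99 - 3.73x = 14.81 + 3.26x → x* = 30.7840.
The Pigouvian subsidy equals MEB at x*: 17.80 + 0.52×30.7840 = 33.8077.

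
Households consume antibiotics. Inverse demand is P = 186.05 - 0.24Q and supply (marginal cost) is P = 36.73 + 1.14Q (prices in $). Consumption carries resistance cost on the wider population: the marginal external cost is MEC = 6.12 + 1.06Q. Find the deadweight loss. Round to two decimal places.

Market equilibrium (private): 36.73 + 1.14Q = 186.05 - 0.24Q → Q_m = 108.2029.
Social marginal benefit = demand − MEC = 179.93 - 1.30Q.
Set SMB = MC: 179.93 - 1.30Q = 36.73 + 1.14Q → Q* = 58.6885.
The welfare-loss triangle has base |Q_m − Q*| and height MEC(Q_m) (the vertical gap between SMB and MC is zero at Q* and MEC at Q_m).
DWL = ½ × 49.5144 × 120.8151 = 2991.0436.

DWL = $2991.04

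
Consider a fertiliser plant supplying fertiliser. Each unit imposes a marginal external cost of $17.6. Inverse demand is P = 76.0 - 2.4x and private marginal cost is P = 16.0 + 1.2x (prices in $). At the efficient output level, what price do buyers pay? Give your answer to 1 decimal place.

Social marginal cost = private MC + MEC = 33.6 + 1.2x.
Set SMC = demand: 33.6 + 1.2x = 76.0 - 2.4x → x* = 11.7778.
Consumer price on the demand curve at x*: 76.0 − 2.4×11.7778 = 47.7333.

P = $47.7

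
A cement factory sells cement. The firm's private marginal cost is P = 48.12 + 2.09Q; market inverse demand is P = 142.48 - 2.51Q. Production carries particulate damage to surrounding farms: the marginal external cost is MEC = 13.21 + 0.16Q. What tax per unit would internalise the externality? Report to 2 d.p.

tax = 15.94 per unit

Social marginal cost = private MC + MEC = 61.33 + 2.25Q.
Set SMC = demand: 61.33 + 2.25Q = 142.48 - 2.51Q → Q* = 17.0483.
The Pigouvian tax equals MEC at Q*: 13.21 + 0.16×17.0483 = 15.9377.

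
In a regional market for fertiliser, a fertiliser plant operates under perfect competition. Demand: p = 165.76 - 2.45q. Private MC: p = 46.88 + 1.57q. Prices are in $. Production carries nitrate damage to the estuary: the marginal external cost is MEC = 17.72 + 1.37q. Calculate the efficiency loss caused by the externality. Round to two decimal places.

Market equilibrium (private): 46.88 + 1.57q = 165.76 - 2.45q → q_m = 29.5721.
Social marginal cost = private MC + MEC = 64.60 + 2.94q.
Set SMC = demand: 64.60 + 2.94q = 165.76 - 2.45q → q* = 18.7681.
The loss is the area between SMC and demand from q* to q_m; with linear curves that's a triangle of height MEC(q_m).
DWL = ½ × 10.8040 × 58.2338 = 314.5790.

DWL = $314.58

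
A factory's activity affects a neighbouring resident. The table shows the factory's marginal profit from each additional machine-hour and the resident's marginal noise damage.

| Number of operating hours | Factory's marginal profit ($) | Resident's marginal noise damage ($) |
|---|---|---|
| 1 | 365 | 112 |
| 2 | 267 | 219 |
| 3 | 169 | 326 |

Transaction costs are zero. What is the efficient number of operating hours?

Bargaining reaches the level where marginal profit last exceeds marginal noise damage.
That holds through level 2 (267 ≥ 219) but not at 3 (169 < 326).

2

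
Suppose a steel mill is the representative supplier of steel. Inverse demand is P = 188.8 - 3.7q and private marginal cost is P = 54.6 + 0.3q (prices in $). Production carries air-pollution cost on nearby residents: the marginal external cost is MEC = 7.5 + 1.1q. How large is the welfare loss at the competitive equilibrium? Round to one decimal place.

DWL = $193.3

Market equilibrium (private): 54.6 + 0.3q = 188.8 - 3.7q → q_m = 33.5500.
Social marginal cost = private MC + MEC = 62.1 + 1.4q.
Set SMC = demand: 62.1 + 1.4q = 188.8 - 3.7q → q* = 24.8431.
Height of the DWL triangle at q_m is SMC(q_m) − demand(q_m) = MEC(q_m) = 44.4050.
DWL = ½ × 8.7069 × 44.4050 = 193.3149.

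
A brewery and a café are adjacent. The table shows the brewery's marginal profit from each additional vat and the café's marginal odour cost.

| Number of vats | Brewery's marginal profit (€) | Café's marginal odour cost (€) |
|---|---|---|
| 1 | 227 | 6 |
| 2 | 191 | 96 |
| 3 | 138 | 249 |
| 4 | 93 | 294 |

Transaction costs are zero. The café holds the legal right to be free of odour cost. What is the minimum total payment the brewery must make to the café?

Efficient level: marginal profit ≥ marginal odour cost through level 2, so k* = 2.
With the café holding the right, the brewery must at least compensate total damage at k*: 6 + 96 = 102.

€102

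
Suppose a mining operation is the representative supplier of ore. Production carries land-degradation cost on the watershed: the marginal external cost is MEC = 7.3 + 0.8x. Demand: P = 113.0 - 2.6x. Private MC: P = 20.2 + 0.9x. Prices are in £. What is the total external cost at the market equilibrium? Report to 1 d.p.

Market equilibrium (private): 20.2 + 0.9x = 113.0 - 2.6x → x_m = 26.5143.
Total external cost = ∫₀^{x_m} (7.3 + 0.8x) dx = 7.3×26.5143 + ½×0.8×26.5143² = 474.7576.

£474.8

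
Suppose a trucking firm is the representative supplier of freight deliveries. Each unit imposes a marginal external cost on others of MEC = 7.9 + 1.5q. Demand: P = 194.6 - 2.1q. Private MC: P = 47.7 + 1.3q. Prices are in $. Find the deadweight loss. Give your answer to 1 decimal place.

Market equilibrium (private): 47.7 + 1.3q = 194.6 - 2.1q → q_m = 43.2059.
Social marginal cost = private MC + MEC = 55.6 + 2.8q.
Set SMC = demand: 55.6 + 2.8q = 194.6 - 2.1q → q* = 28.3673.
Between q* and q_m the wedge SMC − demand runs linearly from 0 to MEC(q_m), so the loss is a triangle.
DWL = ½ × 14.8386 × 72.7088 = 539.4484.

DWL = $539.4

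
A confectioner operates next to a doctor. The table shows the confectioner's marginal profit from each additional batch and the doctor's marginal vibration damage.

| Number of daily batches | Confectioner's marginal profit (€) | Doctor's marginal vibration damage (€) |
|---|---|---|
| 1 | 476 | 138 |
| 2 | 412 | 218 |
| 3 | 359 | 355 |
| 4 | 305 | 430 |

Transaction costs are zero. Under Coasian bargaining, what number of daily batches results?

Bargaining reaches the level where marginal profit last exceeds marginal vibration damage.
That holds through level 3 (359 ≥ 355) but not at 4 (305 < 430).

3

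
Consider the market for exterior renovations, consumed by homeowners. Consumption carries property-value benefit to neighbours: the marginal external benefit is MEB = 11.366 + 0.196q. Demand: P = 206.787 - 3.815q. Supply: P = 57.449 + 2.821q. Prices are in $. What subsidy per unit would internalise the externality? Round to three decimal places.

subsidy = $16.257 per unit

Social marginal benefit = demand + MEB = 218.153 - 3.619q.
Set SMB = MC: 218.153 - 3.619q = 57.449 + 2.821q → q* = 24.9540.
The Pigouvian subsidy equals MEB at q*: 11.366 + 0.196×24.9540 = 16.2570.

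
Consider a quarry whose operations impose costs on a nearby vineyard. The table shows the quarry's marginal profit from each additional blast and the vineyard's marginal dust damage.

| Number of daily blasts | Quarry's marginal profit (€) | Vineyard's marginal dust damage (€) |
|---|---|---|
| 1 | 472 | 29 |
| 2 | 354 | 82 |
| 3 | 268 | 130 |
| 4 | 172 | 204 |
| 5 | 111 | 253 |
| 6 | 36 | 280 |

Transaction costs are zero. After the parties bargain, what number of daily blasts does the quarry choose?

3

Bargaining reaches the level where marginal profit last exceeds marginal dust damage.
That holds through level 3 (268 ≥ 130) but not at 4 (172 < 204).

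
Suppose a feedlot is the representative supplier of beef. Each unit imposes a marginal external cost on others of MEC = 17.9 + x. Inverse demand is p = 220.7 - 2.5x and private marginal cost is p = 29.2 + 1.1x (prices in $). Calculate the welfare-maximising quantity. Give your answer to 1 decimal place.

x* = 37.7

Social marginal cost = private MC + MEC = 47.1 + 2.1x.
Set SMC = demand: 47.1 + 2.1x = 220.7 - 2.5x → x* = 37.7391.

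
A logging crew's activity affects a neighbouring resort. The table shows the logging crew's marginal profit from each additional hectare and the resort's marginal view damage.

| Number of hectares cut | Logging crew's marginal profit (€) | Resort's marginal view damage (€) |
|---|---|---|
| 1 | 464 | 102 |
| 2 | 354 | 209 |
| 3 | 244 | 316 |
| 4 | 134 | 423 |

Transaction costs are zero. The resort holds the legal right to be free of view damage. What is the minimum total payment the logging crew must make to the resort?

Efficient level: marginal profit ≥ marginal view damage through level 2, so k* = 2.
With the resort holding the right, the logging crew must at least compensate total damage at k*: 102 + 209 = 311.

€311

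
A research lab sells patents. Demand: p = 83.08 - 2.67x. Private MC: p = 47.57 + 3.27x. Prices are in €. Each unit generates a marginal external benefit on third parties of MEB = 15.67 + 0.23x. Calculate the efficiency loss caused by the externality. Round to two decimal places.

Market equilibrium (private): 47.57 + 3.27x = 83.08 - 2.67x → x_m = 5.9781.
Social marginal cost = private MC − MEB = 31.90 + 3.04x.
Set SMC = demand: 31.90 + 3.04x = 83.08 - 2.67x → x* = 8.9632.
The loss is the area between SMC and demand from x* to x_m; with linear curves that's a triangle of height MEB(x_m).
DWL = ½ × 2.9851 × 17.0450 = 25.4405.

DWL = €25.44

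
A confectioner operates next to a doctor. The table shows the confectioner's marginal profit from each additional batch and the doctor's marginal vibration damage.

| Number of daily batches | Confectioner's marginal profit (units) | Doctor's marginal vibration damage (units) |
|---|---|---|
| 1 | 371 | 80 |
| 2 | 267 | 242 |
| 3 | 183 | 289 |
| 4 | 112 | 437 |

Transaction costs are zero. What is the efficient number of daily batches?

2

Bargaining reaches the level where marginal profit last exceeds marginal vibration damage.
That holds through level 2 (267 ≥ 242) but not at 3 (183 < 289).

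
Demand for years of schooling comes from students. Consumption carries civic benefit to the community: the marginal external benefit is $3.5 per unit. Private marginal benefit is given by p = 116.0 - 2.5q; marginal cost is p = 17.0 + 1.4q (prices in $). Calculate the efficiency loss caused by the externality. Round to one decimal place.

Market equilibrium (private): 17.0 + 1.4q = 116.0 - 2.5q → q_m = 25.3846.
Social marginal benefit = demand + MEB = 119.5 - 2.5q.
Set SMB = MC: 119.5 - 2.5q = 17.0 + 1.4q → q* = 26.2821.
Height of the DWL triangle at q_m is SMB(q_m) − MC(q_m) = MEB(q_m) = 3.5000.
DWL = ½ × 0.8975 × 3.5000 = 1.5706.

DWL = $1.6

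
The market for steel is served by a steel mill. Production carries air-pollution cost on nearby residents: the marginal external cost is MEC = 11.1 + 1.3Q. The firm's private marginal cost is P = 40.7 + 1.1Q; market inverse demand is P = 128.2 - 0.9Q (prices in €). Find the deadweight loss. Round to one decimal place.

Market equilibrium (private): 40.7 + 1.1Q = 128.2 - 0.9Q → Q_m = 43.7500.
Social marginal cost = private MC + MEC = 51.8 + 2.4Q.
Set SMC = demand: 51.8 + 2.4Q = 128.2 - 0.9Q → Q* = 23.1515.
The loss is the area between SMC and demand from Q* to Q_m; with linear curves that's a triangle of height MEC(Q_m).
DWL = ½ × 20.5985 × 67.9750 = 700.0915.

DWL = €700.1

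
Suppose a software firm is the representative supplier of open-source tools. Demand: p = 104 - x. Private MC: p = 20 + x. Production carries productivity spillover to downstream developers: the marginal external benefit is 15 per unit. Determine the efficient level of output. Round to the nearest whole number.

Social marginal cost = private MC − MEB = 5 + x.
Set SMC = demand: 5 + x = 104 - x → x* = 49.5000.

x* = 50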